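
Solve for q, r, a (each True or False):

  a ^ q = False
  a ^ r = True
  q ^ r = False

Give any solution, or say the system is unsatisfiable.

UNSATISFIABLE

Adding constraints 1, 2, 3 mod 2: every variable appears an even number of times on the left, so the left side is 0.
But the right sides sum to 1 (mod 2). 0 ≠ 1 — the system is inconsistent.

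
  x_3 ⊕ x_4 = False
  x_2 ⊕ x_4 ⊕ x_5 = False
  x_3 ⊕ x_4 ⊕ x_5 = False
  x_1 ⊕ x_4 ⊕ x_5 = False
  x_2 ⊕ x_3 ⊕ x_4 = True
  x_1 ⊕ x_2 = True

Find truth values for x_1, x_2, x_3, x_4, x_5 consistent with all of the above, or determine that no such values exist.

Adding constraints 2, 4, 6 mod 2: every variable appears an even number of times on the left, so the left side is 0.
But the right sides sum to 1 (mod 2). 0 ≠ 1 — the system is inconsistent.

Unsatisfiable — no assignment works.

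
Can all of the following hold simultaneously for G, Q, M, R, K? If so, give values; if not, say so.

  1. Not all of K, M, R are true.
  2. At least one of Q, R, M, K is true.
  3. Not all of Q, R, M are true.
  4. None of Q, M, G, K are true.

G=F; Q=F; M=F; R=T; K=F

  (1) {K, M, R}: 1/3 true — not all ✓
  (2) {Q, R, M, K}: 1 true — at least one ✓
  (3) {Q, R, M}: 1/3 true — not all ✓
  (4) {Q, M, G, K}: 0 true — none ✓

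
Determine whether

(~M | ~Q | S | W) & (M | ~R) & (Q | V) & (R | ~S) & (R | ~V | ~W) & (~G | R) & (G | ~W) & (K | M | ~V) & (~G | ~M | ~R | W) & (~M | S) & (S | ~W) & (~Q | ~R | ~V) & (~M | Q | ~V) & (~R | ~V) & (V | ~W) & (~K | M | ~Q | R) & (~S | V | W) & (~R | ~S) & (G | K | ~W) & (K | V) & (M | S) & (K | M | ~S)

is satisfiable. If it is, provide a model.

Unsatisfiable

Case S = True:
  (R | ~S) forces R = True.
  Clause (~R | ~S) is falsified — contradiction.
Case S = False:
  (~M | S) forces M = False.
  Clause (M | S) is falsified — contradiction.
Both cases fail, so the formula is unsatisfiable.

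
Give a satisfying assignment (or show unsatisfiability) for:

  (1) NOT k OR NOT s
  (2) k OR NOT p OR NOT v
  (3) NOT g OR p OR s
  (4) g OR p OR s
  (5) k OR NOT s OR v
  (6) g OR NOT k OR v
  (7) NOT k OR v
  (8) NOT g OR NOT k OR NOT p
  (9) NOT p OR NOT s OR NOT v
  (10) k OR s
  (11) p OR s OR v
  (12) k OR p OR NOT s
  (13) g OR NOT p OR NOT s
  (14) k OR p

Set g = False.
Try p = False:
  (g OR p OR s) forces s = True.
  (NOT k OR NOT s) forces k = False.
  clause (k OR p OR NOT s) is falsified — backtrack.
So p = True.
  then (g OR NOT p OR NOT s) forces s = False.
  then (k OR s) forces k = True.
  then (g OR NOT k OR v) forces v = True.
All clauses satisfied.

g=F, p=T, s=F, v=T, k=T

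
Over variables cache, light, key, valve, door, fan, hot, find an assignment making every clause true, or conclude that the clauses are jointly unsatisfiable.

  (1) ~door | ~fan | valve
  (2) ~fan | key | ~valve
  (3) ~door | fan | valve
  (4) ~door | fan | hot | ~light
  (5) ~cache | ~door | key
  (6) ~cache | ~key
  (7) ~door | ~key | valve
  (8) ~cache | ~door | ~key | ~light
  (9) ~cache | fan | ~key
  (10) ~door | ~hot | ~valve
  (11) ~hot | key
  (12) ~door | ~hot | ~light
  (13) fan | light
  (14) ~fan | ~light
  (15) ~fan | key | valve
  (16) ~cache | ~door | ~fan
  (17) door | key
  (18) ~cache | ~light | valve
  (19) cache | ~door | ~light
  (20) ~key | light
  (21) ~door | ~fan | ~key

Try cache = True:
  (~cache | ~key) forces key = False.
  (~cache | ~door | key) forces door = False.
  clause (door | key) is falsified — backtrack.
So cache = False.
Set light = True.
  then (~fan | ~light) forces fan = False.
  then (cache | ~door | ~light) forces door = False.
  then (door | key) forces key = True.
Set valve = False.
Set hot = False.
All clauses satisfied.

cache=F, light=T, key=T, valve=F, door=F, fan=F, hot=F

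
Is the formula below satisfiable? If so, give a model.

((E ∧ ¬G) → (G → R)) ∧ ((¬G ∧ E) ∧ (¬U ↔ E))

R=F, G=F, E=T, U=F

  (E ∧ ¬G) → (G → R) = True
    E ∧ ¬G = True
      ¬G = True
    G → R = True
  (¬G ∧ E) ∧ (¬U ↔ E) = True
    ¬G ∧ E = True
      ¬G = True
    ¬U ↔ E = True
      ¬U = True
Both conjuncts True, so the formula holds.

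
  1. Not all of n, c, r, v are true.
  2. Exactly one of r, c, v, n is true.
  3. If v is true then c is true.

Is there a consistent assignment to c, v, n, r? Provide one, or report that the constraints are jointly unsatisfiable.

c: False; v: False; n: False; r: True

  (1) {n, c, r, v}: 1/4 true — not all ✓
  (2) {r, c, v, n}: 1 true — exactly one ✓
  (3) v=F ⇒ c: vacuous ✓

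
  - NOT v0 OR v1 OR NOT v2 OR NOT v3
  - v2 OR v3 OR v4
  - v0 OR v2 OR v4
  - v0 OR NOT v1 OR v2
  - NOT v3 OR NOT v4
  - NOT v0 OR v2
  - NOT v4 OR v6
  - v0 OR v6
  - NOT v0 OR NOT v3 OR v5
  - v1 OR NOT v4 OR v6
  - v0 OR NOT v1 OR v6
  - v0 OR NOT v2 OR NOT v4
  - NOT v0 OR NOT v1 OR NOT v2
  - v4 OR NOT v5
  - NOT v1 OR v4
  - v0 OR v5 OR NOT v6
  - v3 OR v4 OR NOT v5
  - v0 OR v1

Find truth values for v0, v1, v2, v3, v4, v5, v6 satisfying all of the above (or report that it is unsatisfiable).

Set v0 = True.
  then (NOT v0 OR v2) forces v2 = True.
  then (NOT v0 OR NOT v1 OR NOT v2) forces v1 = False.
  then (NOT v0 OR v1 OR NOT v2 OR NOT v3) forces v3 = False.
Set v4 = False.
  then (v4 OR NOT v5) forces v5 = False.
Set v6 = False.
All clauses satisfied.

v0 = True, v1 = False, v2 = True, v3 = False, v4 = False, v5 = False, v6 = False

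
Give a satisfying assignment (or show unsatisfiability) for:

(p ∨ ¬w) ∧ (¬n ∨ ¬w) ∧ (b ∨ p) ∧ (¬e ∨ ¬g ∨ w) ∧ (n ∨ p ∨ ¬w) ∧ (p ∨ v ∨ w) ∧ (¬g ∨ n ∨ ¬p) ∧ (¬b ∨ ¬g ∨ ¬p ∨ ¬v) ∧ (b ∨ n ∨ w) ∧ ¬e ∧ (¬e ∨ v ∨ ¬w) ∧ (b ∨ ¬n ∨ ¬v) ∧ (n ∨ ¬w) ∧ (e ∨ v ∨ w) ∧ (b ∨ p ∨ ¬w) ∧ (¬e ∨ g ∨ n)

v=T, e=F, p=F, g=F, n=T, w=F, b=T

Unit clause (¬e) forces e = False.
Set v = True.
Set p = False.
  then (p ∨ ¬w) forces w = False.
  then (b ∨ p) forces b = True.
Set g = False.
Set n = True.
All clauses satisfied.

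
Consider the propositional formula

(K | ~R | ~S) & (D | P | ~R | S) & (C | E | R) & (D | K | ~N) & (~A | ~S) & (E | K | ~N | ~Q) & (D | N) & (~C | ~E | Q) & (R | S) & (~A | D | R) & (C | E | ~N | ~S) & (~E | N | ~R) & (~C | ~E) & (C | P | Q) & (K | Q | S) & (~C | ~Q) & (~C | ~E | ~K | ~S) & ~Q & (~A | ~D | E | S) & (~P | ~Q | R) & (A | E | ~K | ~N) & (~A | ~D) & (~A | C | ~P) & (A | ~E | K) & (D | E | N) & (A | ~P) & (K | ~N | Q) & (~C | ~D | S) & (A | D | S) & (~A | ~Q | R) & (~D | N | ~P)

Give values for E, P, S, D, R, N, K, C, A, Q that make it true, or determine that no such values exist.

Unit clause (~Q) forces Q = False.
Try E = True:
  (~C | ~E | Q) forces C = False.
  (C | P | Q) forces P = True.
  (~A | C | ~P) forces A = False.
  clause (A | ~P) is falsified — backtrack.
So E = False.
Set P = False.
  then (C | P | Q) forces C = True.
Set S = True.
  then (~A | ~S) forces A = False.
Set D = True.
Set R = False.
Try N = True:
  (A | E | ~K | ~N) forces K = False.
  clause (K | ~N | Q) is falsified — backtrack.
So N = False.
Set K = True.
All clauses satisfied.

E: False; P: False; S: True; D: True; R: False; N: False; K: True; C: True; A: False; Q: False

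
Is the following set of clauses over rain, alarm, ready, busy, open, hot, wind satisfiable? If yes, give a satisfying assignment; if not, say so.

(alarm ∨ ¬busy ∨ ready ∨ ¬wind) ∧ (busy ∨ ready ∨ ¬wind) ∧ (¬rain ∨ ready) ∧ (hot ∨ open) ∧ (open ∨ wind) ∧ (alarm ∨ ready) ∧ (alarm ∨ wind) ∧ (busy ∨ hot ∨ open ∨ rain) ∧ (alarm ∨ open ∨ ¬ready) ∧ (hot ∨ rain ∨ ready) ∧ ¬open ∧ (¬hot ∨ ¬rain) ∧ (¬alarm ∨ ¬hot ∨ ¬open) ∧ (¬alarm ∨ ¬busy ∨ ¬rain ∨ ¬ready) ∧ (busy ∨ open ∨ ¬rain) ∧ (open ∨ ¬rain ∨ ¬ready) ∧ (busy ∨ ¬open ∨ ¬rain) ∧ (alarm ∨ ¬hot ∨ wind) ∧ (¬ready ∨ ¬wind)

Unit clause (¬open) forces open = False.
In (hot ∨ open) only hot is left, so hot = True.
In (open ∨ wind) only wind is left, so wind = True.
In (¬hot ∨ ¬rain) only ¬rain is left, so rain = False.
In (¬ready ∨ ¬wind) only ¬ready is left, so ready = False.
In (busy ∨ ready ∨ ¬wind) only busy is left, so busy = True.
In (alarm ∨ ready) only alarm is left, so alarm = True.
All clauses satisfied.

rain=F, alarm=T, ready=F, busy=T, open=F, hot=T, wind=T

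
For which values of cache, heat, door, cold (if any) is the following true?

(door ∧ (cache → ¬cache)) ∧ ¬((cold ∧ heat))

cache = False, heat = False, door = True, cold = False

  door ∧ (cache → ¬cache) = True
    cache → ¬cache = True
      ¬cache = True
  ¬((cold ∧ heat)) = True
    cold ∧ heat = False
Both conjuncts True, so the formula holds.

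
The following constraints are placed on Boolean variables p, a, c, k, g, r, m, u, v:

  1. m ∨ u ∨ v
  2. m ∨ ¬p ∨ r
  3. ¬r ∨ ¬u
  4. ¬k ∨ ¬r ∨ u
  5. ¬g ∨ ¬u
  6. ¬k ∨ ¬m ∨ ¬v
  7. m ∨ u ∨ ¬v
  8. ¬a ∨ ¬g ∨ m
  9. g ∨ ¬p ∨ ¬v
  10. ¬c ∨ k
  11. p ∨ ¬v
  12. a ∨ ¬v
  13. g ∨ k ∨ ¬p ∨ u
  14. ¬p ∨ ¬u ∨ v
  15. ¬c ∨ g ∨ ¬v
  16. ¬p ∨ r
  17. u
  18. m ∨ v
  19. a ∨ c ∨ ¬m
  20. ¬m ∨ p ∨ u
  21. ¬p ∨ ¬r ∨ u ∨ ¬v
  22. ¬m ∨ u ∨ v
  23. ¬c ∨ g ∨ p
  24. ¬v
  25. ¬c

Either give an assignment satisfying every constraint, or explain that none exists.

Unit clause (u) forces u = True.
Unit clause (¬v) forces v = False.
Unit clause (¬c) forces c = False.
In (¬r ∨ ¬u) only ¬r is left, so r = False.
In (¬g ∨ ¬u) only ¬g is left, so g = False.
In (¬p ∨ ¬u ∨ v) only ¬p is left, so p = False.
In (m ∨ v) only m is left, so m = True.
In (a ∨ c ∨ ¬m) only a is left, so a = True.
Set k = True.
All clauses satisfied.

p = False, a = True, c = False, k = True, g = False, r = False, m = True, u = True, v = False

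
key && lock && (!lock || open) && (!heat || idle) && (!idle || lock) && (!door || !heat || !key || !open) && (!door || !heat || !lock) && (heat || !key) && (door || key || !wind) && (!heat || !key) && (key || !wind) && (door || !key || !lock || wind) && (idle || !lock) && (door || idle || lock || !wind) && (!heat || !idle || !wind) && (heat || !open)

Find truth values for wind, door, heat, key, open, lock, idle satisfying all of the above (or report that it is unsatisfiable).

No satisfying assignment exists.

Case heat = True:
  (key) forces key = True.
  Clause (!heat || !key) is falsified — contradiction.
Case heat = False:
  (key) forces key = True.
  Clause (heat || !key) is falsified — contradiction.
Both cases fail, so the formula is unsatisfiable.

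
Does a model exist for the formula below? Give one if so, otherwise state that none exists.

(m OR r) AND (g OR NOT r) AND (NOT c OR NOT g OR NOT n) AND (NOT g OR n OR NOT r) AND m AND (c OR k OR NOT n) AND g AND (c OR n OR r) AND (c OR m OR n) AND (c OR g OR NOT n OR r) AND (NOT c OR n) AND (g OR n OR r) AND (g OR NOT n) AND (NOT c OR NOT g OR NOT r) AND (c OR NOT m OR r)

n = True, g = True, k = True, c = False, m = True, r = True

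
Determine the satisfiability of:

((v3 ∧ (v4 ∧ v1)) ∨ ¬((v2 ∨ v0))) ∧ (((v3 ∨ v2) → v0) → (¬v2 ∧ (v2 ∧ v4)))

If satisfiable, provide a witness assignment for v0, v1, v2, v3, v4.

v0: False, v1: False, v2: False, v3: True, v4: True

  (v3 ∧ (v4 ∧ v1)) ∨ ¬((v2 ∨ v0)) = True
    v3 ∧ (v4 ∧ v1) = False
      v4 ∧ v1 = False
    ¬((v2 ∨ v0)) = True
      v2 ∨ v0 = False
  ((v3 ∨ v2) → v0) → (¬v2 ∧ (v2 ∧ v4)) = True
    (v3 ∨ v2) → v0 = False
      v3 ∨ v2 = True
    ¬v2 ∧ (v2 ∧ v4) = False
      ¬v2 = True
      v2 ∧ v4 = False
Both conjuncts True, so the formula holds.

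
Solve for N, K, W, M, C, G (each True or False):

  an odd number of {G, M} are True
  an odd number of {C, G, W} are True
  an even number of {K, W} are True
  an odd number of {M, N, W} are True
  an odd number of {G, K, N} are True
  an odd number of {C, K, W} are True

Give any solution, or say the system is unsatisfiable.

Adding constraints 1, 3, 4, 5 mod 2: every variable appears an even number of times on the left, so the left side is 0.
But the right sides sum to 1 (mod 2). 0 ≠ 1 — the system is inconsistent.

UNSATISFIABLE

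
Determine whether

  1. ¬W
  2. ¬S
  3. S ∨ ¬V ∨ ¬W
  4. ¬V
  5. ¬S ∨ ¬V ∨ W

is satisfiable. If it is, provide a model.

V = False, W = False, S = False

Unit clause (¬W) forces W = False.
Unit clause (¬S) forces S = False.
Unit clause (¬V) forces V = False.
Check each clause:
  (¬W): ¬W holds.
  (¬S): ¬S holds.
  (S ∨ ¬V ∨ ¬W): ¬V holds.
  (¬V): ¬V holds.
  (¬S ∨ ¬V ∨ W): ¬S holds.
All clauses satisfied.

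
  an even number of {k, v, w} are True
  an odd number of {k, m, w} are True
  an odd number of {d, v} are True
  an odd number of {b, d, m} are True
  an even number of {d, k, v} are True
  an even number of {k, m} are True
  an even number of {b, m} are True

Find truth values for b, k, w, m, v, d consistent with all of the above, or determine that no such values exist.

b: True, k: True, w: True, m: True, v: False, d: True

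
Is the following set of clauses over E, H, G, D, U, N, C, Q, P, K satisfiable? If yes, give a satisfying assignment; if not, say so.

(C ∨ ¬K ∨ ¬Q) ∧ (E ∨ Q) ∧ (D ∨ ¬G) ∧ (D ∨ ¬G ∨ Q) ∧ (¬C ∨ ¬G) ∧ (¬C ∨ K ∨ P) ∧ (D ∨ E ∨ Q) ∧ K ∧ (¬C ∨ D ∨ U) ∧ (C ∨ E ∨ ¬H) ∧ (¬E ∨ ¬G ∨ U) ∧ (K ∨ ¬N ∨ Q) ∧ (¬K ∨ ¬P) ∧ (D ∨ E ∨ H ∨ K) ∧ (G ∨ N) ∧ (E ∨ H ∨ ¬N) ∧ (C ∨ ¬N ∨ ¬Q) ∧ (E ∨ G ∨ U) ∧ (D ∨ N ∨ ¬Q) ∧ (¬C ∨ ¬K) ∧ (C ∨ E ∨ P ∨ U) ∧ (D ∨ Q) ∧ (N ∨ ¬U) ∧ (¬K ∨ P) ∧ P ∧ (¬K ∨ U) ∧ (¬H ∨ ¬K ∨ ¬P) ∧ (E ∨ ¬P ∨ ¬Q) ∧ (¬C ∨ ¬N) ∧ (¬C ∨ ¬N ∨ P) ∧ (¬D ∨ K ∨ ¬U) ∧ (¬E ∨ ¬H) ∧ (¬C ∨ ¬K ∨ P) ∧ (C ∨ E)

Case P = True:
  (K) forces K = True.
  Clause (¬K ∨ ¬P) is falsified — contradiction.
Case P = False:
  Clause (P) is falsified — contradiction.
Both cases fail, so the formula is unsatisfiable.

UNSATISFIABLE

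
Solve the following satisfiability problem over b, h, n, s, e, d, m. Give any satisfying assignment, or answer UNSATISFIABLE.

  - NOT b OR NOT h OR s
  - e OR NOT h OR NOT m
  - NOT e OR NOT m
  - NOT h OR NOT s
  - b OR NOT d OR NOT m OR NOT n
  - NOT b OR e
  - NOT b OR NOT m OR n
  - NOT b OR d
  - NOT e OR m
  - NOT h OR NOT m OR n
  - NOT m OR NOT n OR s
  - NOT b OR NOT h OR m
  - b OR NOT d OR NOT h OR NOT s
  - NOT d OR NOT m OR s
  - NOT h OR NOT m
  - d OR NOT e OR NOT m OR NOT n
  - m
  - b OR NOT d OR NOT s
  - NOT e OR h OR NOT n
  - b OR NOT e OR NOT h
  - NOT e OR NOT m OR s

b: False, h: False, n: False, s: False, e: False, d: False, m: True

Unit clause (m) forces m = True.
In (NOT e OR NOT m) only NOT e is left, so e = False.
In (NOT b OR e) only NOT b is left, so b = False.
In (NOT h OR NOT m) only NOT h is left, so h = False.
Set n = False.
Set s = False.
  then (NOT d OR NOT m OR s) forces d = False.
All clauses satisfied.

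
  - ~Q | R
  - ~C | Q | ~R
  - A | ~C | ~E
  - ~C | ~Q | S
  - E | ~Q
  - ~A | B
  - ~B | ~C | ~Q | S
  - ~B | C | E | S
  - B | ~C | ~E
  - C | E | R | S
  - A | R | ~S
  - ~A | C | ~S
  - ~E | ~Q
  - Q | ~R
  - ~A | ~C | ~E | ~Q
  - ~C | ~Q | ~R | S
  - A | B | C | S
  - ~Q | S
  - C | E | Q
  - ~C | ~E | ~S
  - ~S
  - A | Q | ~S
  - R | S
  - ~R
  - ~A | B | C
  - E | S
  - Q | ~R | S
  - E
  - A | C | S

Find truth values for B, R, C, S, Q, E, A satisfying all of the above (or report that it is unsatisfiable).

Unsatisfiable — no assignment works.

Case R = True:
  Clause (~R) is falsified — contradiction.
Case R = False:
  (~Q | R) forces Q = False.
  (~S) forces S = False.
  Clause (R | S) is falsified — contradiction.
Both cases fail, so the formula is unsatisfiable.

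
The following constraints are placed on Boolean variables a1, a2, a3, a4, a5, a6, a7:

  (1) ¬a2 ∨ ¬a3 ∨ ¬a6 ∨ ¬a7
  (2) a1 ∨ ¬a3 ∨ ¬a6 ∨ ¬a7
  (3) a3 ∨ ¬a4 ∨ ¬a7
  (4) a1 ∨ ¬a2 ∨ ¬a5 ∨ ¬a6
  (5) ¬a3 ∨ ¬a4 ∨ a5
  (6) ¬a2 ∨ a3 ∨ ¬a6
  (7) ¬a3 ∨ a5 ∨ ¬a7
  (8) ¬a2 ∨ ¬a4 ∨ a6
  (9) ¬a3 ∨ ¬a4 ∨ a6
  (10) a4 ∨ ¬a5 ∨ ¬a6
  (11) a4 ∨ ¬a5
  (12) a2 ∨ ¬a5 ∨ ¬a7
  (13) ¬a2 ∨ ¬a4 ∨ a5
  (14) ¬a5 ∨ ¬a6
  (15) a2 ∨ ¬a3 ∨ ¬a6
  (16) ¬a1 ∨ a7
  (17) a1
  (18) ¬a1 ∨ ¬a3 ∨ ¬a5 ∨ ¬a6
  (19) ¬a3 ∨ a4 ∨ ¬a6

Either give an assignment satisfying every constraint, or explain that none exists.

Unit clause (a1) forces a1 = True.
In (¬a1 ∨ a7) only a7 is left, so a7 = True.
Set a2 = True.
Set a3 = False.
  then (a3 ∨ ¬a4 ∨ ¬a7) forces a4 = False.
  then (¬a2 ∨ a3 ∨ ¬a6) forces a6 = False.
  then (a4 ∨ ¬a5) forces a5 = False.
All clauses satisfied.

a1: True; a2: True; a3: False; a4: False; a5: False; a6: False; a7: True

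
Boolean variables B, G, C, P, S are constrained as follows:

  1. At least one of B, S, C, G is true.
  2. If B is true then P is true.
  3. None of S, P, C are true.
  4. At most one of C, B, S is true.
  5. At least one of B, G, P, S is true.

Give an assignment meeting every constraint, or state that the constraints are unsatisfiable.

B: False, G: True, C: False, P: False, S: False

  (1) {B, S, C, G}: 1 true — at least one ✓
  (2) B=F ⇒ P: vacuous ✓
  (3) {S, P, C}: 0 true — none ✓
  (4) {C, B, S}: 0 true — at most one ✓
  (5) {B, G, P, S}: 1 true — at least one ✓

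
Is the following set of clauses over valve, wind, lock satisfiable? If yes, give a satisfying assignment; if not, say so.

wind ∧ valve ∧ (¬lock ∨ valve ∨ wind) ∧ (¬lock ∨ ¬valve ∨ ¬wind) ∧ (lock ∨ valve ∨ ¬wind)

Unit clause (wind) forces wind = True.
Unit clause (valve) forces valve = True.
In (¬lock ∨ ¬valve ∨ ¬wind) only ¬lock is left, so lock = False.
All clauses satisfied.

valve = True, wind = True, lock = False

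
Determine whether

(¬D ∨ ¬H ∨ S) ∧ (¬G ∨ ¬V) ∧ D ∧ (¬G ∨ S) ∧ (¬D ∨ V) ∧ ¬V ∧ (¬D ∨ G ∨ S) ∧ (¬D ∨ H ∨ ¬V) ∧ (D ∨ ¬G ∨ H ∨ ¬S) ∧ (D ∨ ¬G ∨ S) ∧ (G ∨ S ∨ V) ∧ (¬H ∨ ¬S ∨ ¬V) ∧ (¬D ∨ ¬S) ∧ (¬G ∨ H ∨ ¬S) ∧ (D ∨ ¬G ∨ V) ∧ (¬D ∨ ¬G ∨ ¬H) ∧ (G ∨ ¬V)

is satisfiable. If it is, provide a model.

Unsatisfiable — no assignment works.

Case V = True:
  Clause (¬V) is falsified — contradiction.
Case V = False:
  (D) forces D = True.
  Clause (¬D ∨ V) is falsified — contradiction.
Both cases fail, so the formula is unsatisfiable.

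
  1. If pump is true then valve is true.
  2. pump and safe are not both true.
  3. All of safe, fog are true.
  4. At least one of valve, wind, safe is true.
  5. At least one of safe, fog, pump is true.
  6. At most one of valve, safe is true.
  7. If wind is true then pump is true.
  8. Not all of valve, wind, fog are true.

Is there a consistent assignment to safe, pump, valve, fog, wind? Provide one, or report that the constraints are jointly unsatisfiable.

safe = True, pump = False, valve = False, fog = True, wind = False

  (1) pump=F ⇒ valve: vacuous ✓
  (2) pump=F, safe=T — not both ✓
  (3) {safe, fog}: all 2 true ✓
  (4) {valve, wind, safe}: 1 true — at least one ✓
  (5) {safe, fog, pump}: 2 true — at least one ✓
  (6) {valve, safe}: 1 true — at most one ✓
  (7) wind=F ⇒ pump: vacuous ✓
  (8) {valve, wind, fog}: 1/3 true — not all ✓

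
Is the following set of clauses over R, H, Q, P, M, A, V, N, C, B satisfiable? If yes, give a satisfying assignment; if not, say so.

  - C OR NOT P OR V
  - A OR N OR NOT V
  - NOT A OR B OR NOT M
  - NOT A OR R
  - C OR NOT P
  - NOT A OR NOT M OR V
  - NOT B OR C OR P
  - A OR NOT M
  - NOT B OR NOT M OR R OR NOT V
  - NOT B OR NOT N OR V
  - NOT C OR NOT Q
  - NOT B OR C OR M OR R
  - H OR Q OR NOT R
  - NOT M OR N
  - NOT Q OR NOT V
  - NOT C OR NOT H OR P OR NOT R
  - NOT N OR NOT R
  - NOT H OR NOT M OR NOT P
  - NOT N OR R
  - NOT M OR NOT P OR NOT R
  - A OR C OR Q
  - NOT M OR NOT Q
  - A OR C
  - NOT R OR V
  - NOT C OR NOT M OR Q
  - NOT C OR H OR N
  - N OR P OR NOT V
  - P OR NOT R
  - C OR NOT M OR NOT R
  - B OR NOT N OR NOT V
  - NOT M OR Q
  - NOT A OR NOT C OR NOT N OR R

Set R = True.
  then (NOT N OR NOT R) forces N = False.
  then (NOT R OR V) forces V = True.
  then (N OR P OR NOT V) forces P = True.
  then (A OR N OR NOT V) forces A = True.
  then (C OR NOT P) forces C = True.
  then (NOT C OR NOT Q) forces Q = False.
  then (H OR Q OR NOT R) forces H = True.
  then (NOT M OR N) forces M = False.
Set B = True.
All clauses satisfied.

R = True, H = True, Q = False, P = True, M = False, A = True, V = True, N = False, C = True, B = True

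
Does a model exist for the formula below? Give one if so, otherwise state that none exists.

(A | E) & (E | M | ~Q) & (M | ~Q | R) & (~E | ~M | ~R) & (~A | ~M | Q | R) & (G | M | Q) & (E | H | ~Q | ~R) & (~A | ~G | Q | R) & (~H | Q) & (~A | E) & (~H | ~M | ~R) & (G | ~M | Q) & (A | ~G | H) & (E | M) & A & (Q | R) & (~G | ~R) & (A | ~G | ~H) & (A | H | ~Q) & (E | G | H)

M: True; A: True; H: True; G: False; Q: True; R: False; E: True

Unit clause (A) forces A = True.
In (~A | E) only E is left, so E = True.
Set M = True.
  then (~E | ~M | ~R) forces R = False.
  then (~A | ~M | Q | R) forces Q = True.
Set H = True.
Set G = False.
All clauses satisfied.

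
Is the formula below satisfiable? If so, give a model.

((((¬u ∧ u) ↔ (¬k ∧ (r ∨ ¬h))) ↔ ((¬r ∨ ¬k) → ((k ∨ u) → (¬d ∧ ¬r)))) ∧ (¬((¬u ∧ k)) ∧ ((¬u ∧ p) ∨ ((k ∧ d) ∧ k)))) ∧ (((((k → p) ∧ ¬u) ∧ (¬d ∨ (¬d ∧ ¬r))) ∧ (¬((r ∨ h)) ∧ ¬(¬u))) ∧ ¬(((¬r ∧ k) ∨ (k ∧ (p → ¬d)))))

Case u = True: the conjunct ¬u is False.
Case u = False: the conjunct ¬(¬u) becomes ¬(¬False) = False.
Both cases fail — unsatisfiable.

Unsatisfiable — no assignment works.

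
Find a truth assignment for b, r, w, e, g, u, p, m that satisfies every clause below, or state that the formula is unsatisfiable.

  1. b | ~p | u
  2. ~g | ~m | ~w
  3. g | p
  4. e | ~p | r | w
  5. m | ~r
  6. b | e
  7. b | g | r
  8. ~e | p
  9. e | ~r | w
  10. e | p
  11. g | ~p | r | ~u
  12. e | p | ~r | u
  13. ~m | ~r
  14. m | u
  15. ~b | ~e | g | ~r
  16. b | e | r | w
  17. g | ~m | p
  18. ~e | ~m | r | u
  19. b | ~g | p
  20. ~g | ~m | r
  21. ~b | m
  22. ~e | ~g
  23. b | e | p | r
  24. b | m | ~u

b=T, r=F, w=T, e=F, g=F, u=F, p=T, m=T

Set b = True.
  then (~b | m) forces m = True.
  then (~m | ~r) forces r = False.
  then (~g | ~m | r) forces g = False.
  then (g | p) forces p = True.
  then (g | ~p | r | ~u) forces u = False.
  then (~e | ~m | r | u) forces e = False.
  then (e | ~p | r | w) forces w = True.
All clauses satisfied.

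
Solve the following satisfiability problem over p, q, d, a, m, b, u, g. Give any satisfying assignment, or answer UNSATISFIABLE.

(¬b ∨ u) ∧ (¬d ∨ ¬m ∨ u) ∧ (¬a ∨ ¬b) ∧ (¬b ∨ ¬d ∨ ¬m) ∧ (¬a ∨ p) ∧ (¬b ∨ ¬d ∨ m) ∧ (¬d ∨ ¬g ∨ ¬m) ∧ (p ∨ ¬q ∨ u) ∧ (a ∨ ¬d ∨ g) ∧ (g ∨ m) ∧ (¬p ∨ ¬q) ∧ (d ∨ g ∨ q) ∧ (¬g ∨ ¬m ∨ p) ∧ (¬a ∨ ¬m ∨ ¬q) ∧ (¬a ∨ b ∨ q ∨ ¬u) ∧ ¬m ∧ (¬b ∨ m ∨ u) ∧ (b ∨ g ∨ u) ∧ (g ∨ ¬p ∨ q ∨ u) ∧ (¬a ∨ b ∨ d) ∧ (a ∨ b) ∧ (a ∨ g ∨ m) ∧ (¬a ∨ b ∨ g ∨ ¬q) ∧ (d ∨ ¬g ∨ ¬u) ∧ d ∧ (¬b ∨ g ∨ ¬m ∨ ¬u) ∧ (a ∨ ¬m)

p = True, q = False, d = True, a = True, m = False, b = False, u = False, g = True

Unit clause (¬m) forces m = False.
Unit clause (d) forces d = True.
In (¬b ∨ ¬d ∨ m) only ¬b is left, so b = False.
In (g ∨ m) only g is left, so g = True.
In (a ∨ b) only a is left, so a = True.
In (¬a ∨ p) only p is left, so p = True.
In (¬p ∨ ¬q) only ¬q is left, so q = False.
In (¬a ∨ b ∨ q ∨ ¬u) only ¬u is left, so u = False.
All clauses satisfied.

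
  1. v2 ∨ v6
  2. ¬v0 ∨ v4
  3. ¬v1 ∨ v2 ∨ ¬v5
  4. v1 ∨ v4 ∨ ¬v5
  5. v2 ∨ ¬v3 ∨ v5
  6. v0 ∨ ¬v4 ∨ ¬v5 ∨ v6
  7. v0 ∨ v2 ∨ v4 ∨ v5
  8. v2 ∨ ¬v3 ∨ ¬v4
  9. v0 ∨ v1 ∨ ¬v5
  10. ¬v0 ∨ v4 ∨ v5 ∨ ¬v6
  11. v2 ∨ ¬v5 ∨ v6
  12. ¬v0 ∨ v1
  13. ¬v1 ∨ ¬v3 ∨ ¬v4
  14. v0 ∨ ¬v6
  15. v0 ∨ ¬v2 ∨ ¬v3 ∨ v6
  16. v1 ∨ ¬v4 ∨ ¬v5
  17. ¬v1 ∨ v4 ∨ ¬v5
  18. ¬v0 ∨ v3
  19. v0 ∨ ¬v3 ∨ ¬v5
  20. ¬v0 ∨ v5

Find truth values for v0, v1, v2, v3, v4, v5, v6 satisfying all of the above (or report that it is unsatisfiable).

Set v0 = False.
  then (v0 ∨ ¬v6) forces v6 = False.
  then (v2 ∨ v6) forces v2 = True.
  then (v0 ∨ ¬v2 ∨ ¬v3 ∨ v6) forces v3 = False.
Set v1 = False.
  then (v0 ∨ v1 ∨ ¬v5) forces v5 = False.
Set v4 = True.
All clauses satisfied.

v0=F, v1=F, v2=T, v3=F, v4=T, v5=F, v6=F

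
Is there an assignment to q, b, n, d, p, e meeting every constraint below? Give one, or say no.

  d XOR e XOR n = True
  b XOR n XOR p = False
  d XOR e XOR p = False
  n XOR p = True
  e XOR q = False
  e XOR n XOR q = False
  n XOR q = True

q = True, b = True, n = False, d = False, p = True, e = True

d XOR e XOR n = F XOR T XOR F = True ✓
b XOR n XOR p = T XOR F XOR T = False ✓
d XOR e XOR p = F XOR T XOR T = False ✓
n XOR p = F XOR T = True ✓
e XOR q = T XOR T = False ✓
e XOR n XOR q = T XOR F XOR T = False ✓
n XOR q = F XOR T = True ✓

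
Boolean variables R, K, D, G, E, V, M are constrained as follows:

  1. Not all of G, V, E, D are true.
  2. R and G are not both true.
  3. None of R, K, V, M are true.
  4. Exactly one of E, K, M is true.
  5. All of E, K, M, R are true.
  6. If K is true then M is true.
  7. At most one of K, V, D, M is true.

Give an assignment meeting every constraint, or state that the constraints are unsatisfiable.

Unsatisfiable

Case R = True:
  Constraint (3) is violated (R=T) — contradiction.
Case R = False:
  Constraint (5) is violated (R=F) — contradiction.
Both cases fail — unsatisfiable.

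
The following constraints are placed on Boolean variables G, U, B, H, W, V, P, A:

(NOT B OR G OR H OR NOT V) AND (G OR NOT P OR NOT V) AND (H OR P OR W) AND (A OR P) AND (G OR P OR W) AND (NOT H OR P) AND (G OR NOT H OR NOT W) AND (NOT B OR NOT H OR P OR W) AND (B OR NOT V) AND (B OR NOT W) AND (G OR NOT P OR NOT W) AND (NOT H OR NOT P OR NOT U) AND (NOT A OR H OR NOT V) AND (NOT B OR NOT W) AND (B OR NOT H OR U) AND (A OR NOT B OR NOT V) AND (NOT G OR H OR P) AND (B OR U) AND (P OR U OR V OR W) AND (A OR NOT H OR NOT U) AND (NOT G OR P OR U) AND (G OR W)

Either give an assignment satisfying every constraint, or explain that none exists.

Try G = False:
  (G OR W) forces W = True.
  (G OR NOT H OR NOT W) forces H = False.
  (B OR NOT W) forces B = True.
  clause (NOT B OR NOT W) is falsified — backtrack.
So G = True.
Set U = False.
  then (B OR U) forces B = True.
  then (NOT G OR P OR U) forces P = True.
  then (NOT B OR NOT W) forces W = False.
Set H = False.
Set V = False.
Set A = False.
All clauses satisfied.

G: True; U: False; B: True; H: False; W: False; V: False; P: True; A: False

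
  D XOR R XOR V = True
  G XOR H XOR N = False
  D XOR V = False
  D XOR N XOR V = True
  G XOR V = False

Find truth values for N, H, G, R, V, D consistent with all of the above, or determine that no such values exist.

N=T, H=F, G=T, R=T, V=T, D=T

D XOR R XOR V = T XOR T XOR T = True ✓
G XOR H XOR N = T XOR F XOR T = False ✓
D XOR V = T XOR T = False ✓
D XOR N XOR V = T XOR T XOR T = True ✓
G XOR V = T XOR T = False ✓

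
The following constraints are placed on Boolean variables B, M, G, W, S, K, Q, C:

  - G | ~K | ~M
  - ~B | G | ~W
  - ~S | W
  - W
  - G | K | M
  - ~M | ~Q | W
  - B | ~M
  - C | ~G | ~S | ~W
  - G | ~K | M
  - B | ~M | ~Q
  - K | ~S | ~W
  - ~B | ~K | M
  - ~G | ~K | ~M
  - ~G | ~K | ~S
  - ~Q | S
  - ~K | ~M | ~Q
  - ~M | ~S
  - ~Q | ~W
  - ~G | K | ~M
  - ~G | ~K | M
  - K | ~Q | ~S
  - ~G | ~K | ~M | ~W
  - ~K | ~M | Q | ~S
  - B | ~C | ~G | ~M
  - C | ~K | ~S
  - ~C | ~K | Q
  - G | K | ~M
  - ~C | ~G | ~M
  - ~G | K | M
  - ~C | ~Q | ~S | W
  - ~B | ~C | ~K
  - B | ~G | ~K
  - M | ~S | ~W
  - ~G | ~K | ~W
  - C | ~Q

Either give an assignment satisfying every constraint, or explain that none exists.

Case G = True:
  (W) forces W = True.
  (~Q | ~W) forces Q = False.
  (~G | ~K | ~W) forces K = False.
  (K | ~S | ~W) forces S = False.
  (~G | K | ~M) forces M = False.
  Clause (~G | K | M) is falsified — contradiction.
Case G = False:
  (W) forces W = True.
  (~B | G | ~W) forces B = False.
  (B | ~M) forces M = False.
  (G | K | M) forces K = True.
  Clause (G | ~K | M) is falsified — contradiction.
Both cases fail, so the formula is unsatisfiable.

Unsatisfiable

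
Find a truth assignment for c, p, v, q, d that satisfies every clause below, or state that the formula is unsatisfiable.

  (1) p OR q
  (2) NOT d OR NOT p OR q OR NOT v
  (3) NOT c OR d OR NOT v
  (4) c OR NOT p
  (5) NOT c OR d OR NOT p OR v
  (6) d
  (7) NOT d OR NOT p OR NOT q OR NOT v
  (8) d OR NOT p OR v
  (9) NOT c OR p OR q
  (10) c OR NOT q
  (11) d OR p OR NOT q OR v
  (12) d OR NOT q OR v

c = True; p = True; v = False; q = False; d = True

Unit clause (d) forces d = True.
Try c = False:
  (c OR NOT p) forces p = False.
  (p OR q) forces q = True.
  clause (c OR NOT q) is falsified — backtrack.
So c = True.
Set p = True.
Set v = False.
Set q = False.
All clauses satisfied.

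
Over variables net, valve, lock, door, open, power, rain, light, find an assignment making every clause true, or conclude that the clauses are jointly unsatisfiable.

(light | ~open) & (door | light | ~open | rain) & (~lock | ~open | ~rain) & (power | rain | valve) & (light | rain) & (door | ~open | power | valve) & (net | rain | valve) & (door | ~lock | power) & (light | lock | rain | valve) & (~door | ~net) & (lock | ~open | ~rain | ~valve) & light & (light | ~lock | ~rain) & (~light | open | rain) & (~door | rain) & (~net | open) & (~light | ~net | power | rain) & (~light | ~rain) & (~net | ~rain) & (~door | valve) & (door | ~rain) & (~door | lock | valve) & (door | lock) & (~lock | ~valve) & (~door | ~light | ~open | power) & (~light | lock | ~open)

net = True, valve = False, lock = True, door = False, open = True, power = True, rain = False, light = True

Unit clause (light) forces light = True.
In (~light | ~rain) only ~rain is left, so rain = False.
In (~light | open | rain) only open is left, so open = True.
In (~door | rain) only ~door is left, so door = False.
In (door | lock) only lock is left, so lock = True.
In (~lock | ~valve) only ~valve is left, so valve = False.
In (power | rain | valve) only power is left, so power = True.
In (net | rain | valve) only net is left, so net = True.
All clauses satisfied.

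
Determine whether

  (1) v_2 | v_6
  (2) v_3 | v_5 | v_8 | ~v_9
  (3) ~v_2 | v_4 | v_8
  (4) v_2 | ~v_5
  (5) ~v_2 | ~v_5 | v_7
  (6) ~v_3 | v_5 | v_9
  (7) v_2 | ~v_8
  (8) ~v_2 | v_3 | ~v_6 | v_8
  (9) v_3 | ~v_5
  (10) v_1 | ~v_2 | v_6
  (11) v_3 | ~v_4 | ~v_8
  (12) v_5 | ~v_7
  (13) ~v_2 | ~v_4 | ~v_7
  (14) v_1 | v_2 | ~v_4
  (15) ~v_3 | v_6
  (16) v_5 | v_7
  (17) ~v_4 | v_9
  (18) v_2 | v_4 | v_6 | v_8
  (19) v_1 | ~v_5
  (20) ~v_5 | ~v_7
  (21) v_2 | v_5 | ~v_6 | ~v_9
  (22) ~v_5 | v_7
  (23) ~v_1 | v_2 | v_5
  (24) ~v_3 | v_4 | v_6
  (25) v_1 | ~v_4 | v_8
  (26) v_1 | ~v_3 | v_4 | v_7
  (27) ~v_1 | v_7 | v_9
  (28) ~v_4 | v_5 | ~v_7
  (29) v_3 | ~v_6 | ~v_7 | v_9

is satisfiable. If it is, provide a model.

Unsatisfiable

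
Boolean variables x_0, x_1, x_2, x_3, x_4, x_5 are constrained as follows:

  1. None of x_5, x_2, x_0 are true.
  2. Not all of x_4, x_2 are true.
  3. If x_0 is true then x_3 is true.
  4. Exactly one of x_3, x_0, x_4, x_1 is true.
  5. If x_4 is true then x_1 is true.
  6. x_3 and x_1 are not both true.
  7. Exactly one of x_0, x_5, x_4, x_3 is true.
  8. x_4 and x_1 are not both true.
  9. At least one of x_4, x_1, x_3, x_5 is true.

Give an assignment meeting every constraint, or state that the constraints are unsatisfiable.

x_0: False; x_1: False; x_2: False; x_3: True; x_4: False; x_5: False

  (1) {x_5, x_2, x_0}: 0 true — none ✓
  (2) {x_4, x_2}: 0/2 true — not all ✓
  (3) x_0=F ⇒ x_3: vacuous ✓
  (4) {x_3, x_0, x_4, x_1}: 1 true — exactly one ✓
  (5) x_4=F ⇒ x_1: vacuous ✓
  (6) x_3=T, x_1=F — not both ✓
  (7) {x_0, x_5, x_4, x_3}: 1 true — exactly one ✓
  (8) x_4=F, x_1=F — not both ✓
  (9) {x_4, x_1, x_3, x_5}: 1 true — at least one ✓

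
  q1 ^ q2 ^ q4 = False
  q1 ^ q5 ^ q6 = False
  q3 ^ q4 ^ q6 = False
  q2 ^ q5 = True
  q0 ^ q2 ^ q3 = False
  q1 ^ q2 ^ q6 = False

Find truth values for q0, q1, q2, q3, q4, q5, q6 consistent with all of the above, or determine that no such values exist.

Unsatisfiable — no assignment works.

Adding constraints 2, 4, 6 mod 2: every variable appears an even number of times on the left, so the left side is 0.
But the right sides sum to 1 (mod 2). 0 ≠ 1 — the system is inconsistent.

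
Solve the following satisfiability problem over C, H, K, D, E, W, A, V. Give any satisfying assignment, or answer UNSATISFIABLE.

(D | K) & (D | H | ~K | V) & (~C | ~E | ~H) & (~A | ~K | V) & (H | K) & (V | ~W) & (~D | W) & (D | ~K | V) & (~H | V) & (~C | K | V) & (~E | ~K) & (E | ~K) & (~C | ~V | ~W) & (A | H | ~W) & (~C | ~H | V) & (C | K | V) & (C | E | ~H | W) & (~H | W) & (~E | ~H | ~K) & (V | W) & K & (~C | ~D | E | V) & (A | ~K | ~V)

Case K = True:
  (~E | ~K) forces E = False.
  Clause (E | ~K) is falsified — contradiction.
Case K = False:
  Clause (K) is falsified — contradiction.
Both cases fail, so the formula is unsatisfiable.

No satisfying assignment exists.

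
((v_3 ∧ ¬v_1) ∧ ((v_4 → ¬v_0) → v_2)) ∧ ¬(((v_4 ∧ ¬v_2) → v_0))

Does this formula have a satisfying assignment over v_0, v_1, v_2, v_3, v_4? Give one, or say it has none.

Case v_0 = True: the conjunct ¬(((v_4 ∧ ¬v_2) → v_0)) becomes ¬(((v_4 ∧ ¬v_2) → True)) = False.
Case v_0 = False: the formula simplifies to ((v_3 ∧ ¬v_1) ∧ v_2) ∧ ¬(¬((v_4 ∧ ¬v_2))).
  v_2 = True: the conjunct ¬(¬((v_4 ∧ ¬v_2))) becomes ¬(¬False) = False.
  v_2 = False: the conjunct v_2 is False.
Both cases fail — unsatisfiable.

Unsatisfiable — no assignment works.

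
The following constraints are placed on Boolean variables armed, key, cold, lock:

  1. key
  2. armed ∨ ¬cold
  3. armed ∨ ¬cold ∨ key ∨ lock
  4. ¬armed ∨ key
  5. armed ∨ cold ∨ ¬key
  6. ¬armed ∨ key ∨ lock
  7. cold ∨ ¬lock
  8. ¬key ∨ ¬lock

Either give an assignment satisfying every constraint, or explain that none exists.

Unit clause (key) forces key = True.
In (¬key ∨ ¬lock) only ¬lock is left, so lock = False.
Try armed = False:
  (armed ∨ ¬cold) forces cold = False.
  clause (armed ∨ cold ∨ ¬key) is falsified — backtrack.
So armed = True.
Set cold = False.
Check each clause:
  (key): key holds.
  (armed ∨ ¬cold): armed holds.
  (armed ∨ ¬cold ∨ key ∨ lock): armed holds.
  (¬armed ∨ key): key holds.
  (armed ∨ cold ∨ ¬key): armed holds.
  (¬armed ∨ key ∨ lock): key holds.
  (cold ∨ ¬lock): ¬lock holds.
  (¬key ∨ ¬lock): ¬lock holds.
All clauses satisfied.

armed = True, key = True, cold = False, lock = False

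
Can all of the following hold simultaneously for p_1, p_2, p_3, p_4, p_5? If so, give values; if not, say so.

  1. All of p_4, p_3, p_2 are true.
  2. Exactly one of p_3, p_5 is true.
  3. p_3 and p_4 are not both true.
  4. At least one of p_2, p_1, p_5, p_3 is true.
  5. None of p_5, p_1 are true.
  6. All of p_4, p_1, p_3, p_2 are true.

Unsatisfiable

Case p_1 = True:
  Constraint (5) is violated (p_1=T) — contradiction.
Case p_1 = False:
  Constraint (6) is violated (p_1=F) — contradiction.
Both cases fail — unsatisfiable.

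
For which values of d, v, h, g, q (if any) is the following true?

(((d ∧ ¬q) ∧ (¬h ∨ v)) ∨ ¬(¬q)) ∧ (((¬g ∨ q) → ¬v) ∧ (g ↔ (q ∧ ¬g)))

d=T, v=F, h=F, g=F, q=F

  ((d ∧ ¬q) ∧ (¬h ∨ v)) ∨ ¬(¬q) = True
    (d ∧ ¬q) ∧ (¬h ∨ v) = True
      d ∧ ¬q = True
        ¬q = True
      ¬h ∨ v = True
        ¬h = True
    ¬(¬q) = False
      ¬q = True
  ((¬g ∨ q) → ¬v) ∧ (g ↔ (q ∧ ¬g)) = True
    (¬g ∨ q) → ¬v = True
      ¬g ∨ q = True
        ¬g = True
      ¬v = True
    g ↔ (q ∧ ¬g) = True
      q ∧ ¬g = False
        ¬g = True
Both conjuncts True, so the formula holds.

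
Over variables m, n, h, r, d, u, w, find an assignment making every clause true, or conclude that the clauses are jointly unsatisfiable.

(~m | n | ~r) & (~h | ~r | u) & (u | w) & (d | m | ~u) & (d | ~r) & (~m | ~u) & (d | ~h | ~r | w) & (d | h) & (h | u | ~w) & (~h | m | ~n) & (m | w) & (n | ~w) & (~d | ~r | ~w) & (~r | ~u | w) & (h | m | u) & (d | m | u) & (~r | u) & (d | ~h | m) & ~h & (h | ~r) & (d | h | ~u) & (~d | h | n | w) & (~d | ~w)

Unsatisfiable

Case h = True:
  Clause (~h) is falsified — contradiction.
Case h = False:
  (d | h) forces d = True.
  (h | ~r) forces r = False.
  (~d | ~w) forces w = False.
  (u | w) forces u = True.
  (~m | ~u) forces m = False.
  Clause (m | w) is falsified — contradiction.
Both cases fail, so the formula is unsatisfiable.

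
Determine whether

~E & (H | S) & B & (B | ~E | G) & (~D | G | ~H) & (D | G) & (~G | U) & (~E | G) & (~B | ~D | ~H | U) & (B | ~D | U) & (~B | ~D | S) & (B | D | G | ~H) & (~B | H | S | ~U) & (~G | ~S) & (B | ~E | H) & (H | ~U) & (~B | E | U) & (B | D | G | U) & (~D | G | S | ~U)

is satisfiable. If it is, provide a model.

G = True, U = True, E = False, S = False, D = False, H = True, B = True

Unit clause (~E) forces E = False.
Unit clause (B) forces B = True.
In (~B | E | U) only U is left, so U = True.
In (H | ~U) only H is left, so H = True.
Try G = False:
  (~D | G | ~H) forces D = False.
  clause (D | G) is falsified — backtrack.
So G = True.
  then (~G | ~S) forces S = False.
  then (~B | ~D | S) forces D = False.
All clauses satisfied.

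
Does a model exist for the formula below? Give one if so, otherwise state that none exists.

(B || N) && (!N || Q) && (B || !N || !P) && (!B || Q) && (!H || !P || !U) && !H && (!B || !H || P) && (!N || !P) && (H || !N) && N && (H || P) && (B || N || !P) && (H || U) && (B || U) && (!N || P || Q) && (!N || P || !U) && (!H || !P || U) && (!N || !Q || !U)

Case H = True:
  Clause (!H) is falsified — contradiction.
Case H = False:
  (H || !N) forces N = False.
  Clause (N) is falsified — contradiction.
Both cases fail, so the formula is unsatisfiable.

The formula is unsatisfiable.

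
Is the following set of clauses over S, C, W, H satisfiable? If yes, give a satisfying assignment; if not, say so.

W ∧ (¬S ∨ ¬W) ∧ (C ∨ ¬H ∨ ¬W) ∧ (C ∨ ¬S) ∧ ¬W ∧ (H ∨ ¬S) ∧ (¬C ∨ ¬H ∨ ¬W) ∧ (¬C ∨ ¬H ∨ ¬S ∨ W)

Unsatisfiable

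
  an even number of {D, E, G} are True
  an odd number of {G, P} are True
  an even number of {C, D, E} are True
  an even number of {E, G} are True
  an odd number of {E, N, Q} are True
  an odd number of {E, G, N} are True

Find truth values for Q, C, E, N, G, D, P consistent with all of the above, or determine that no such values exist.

Q=T, C=T, E=T, N=T, G=T, D=F, P=F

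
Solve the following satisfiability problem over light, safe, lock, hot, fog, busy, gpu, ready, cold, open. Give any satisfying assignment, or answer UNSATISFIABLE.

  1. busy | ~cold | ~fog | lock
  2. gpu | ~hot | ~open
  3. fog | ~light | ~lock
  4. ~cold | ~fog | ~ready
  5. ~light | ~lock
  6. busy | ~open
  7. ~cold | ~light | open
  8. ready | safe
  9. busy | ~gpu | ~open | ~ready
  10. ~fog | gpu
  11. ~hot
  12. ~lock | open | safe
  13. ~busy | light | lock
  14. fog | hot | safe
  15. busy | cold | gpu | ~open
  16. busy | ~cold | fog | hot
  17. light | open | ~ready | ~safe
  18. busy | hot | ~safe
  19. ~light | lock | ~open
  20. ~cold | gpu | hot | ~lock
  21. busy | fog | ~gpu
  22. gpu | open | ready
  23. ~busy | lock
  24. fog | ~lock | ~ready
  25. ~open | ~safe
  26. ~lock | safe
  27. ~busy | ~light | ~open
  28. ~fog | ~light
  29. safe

light = False, safe = True, lock = True, hot = False, fog = True, busy = True, gpu = True, ready = False, cold = False, open = False

Unit clause (~hot) forces hot = False.
Unit clause (safe) forces safe = True.
In (busy | hot | ~safe) only busy is left, so busy = True.
In (~busy | lock) only lock is left, so lock = True.
In (~open | ~safe) only ~open is left, so open = False.
In (~light | ~lock) only ~light is left, so light = False.
In (light | open | ~ready | ~safe) only ~ready is left, so ready = False.
In (gpu | open | ready) only gpu is left, so gpu = True.
Set fog = True.
Set cold = False.
All clauses satisfied.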